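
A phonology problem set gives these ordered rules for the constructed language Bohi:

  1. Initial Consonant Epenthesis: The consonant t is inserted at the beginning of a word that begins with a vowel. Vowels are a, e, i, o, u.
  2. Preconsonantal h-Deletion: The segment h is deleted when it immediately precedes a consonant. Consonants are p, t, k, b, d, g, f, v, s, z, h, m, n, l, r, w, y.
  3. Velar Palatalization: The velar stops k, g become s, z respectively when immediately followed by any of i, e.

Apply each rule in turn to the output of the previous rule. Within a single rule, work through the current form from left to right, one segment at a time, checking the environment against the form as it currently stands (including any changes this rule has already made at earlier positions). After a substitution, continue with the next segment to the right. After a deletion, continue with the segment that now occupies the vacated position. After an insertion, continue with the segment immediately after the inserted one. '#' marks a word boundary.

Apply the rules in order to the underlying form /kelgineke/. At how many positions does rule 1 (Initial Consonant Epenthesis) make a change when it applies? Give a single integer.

1 Initial Consonant Epenthesis: no change — [kelgineke]
2 Preconsonantal h-Deletion: no change — [kelgineke]
3 Velar Palatalization: [kelgineke] → [selzinese]
Rule 1 changed 0 position(s).

0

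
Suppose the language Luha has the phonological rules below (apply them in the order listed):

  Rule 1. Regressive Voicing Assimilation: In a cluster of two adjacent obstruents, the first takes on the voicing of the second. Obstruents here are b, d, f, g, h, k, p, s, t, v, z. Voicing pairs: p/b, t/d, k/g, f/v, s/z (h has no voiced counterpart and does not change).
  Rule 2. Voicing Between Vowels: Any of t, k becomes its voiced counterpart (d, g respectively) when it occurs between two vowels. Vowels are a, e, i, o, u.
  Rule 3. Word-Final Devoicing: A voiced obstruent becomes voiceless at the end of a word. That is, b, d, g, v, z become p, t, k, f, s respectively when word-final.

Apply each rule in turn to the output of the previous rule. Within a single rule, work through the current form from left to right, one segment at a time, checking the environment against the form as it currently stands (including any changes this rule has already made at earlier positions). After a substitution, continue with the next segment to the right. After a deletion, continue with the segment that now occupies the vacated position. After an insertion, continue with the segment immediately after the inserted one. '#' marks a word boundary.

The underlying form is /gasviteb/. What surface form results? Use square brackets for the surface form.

[gazvidep]

Rule 1 Regressive Voicing Assimilation: [gasviteb] → [gazviteb]
Rule 2 Voicing Between Vowels: [gazviteb] → [gazvideb]
Rule 3 Word-Final Devoicing: [gazvideb] → [gazvidep]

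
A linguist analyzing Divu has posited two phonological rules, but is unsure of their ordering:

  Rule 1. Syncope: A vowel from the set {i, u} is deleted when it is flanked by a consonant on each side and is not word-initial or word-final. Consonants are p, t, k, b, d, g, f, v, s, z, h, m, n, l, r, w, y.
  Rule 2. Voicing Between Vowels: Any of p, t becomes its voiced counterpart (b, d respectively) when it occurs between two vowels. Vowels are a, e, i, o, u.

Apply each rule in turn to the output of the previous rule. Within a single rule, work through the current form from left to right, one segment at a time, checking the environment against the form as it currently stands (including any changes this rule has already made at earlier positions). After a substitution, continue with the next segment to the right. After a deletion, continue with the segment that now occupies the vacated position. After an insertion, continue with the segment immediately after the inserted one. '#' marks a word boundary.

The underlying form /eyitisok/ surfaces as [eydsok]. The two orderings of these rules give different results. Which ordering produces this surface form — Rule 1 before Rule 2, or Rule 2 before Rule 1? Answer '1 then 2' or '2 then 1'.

Order 1 then 2:
  1 Syncope: [eyitisok] → [eytsok]
  2 Voicing Between Vowels: no change — [eytsok]
  result: [eytsok]
Order 2 then 1:
  2 Voicing Between Vowels: [eyitisok] → [eyidisok]
  1 Syncope: [eyidisok] → [eydsok]
  result: [eydsok]

2 then 1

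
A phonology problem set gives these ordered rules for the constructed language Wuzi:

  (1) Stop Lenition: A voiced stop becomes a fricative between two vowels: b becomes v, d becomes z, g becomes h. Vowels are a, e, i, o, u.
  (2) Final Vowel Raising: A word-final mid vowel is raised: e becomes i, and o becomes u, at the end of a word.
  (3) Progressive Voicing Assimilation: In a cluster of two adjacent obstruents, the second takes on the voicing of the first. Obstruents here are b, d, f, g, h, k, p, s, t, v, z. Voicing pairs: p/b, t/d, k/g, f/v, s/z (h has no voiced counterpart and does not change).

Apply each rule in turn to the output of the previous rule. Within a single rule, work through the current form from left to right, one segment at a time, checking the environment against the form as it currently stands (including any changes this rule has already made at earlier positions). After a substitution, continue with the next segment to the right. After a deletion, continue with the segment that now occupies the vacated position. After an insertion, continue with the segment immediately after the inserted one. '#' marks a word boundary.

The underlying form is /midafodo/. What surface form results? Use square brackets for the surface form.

(1) Stop Lenition: [midafodo] → [mizafozo]
(2) Final Vowel Raising: [mizafozo] → [mizafozu]
(3) Progressive Voicing Assimilation: no change — [mizafozu]

[mizafozu]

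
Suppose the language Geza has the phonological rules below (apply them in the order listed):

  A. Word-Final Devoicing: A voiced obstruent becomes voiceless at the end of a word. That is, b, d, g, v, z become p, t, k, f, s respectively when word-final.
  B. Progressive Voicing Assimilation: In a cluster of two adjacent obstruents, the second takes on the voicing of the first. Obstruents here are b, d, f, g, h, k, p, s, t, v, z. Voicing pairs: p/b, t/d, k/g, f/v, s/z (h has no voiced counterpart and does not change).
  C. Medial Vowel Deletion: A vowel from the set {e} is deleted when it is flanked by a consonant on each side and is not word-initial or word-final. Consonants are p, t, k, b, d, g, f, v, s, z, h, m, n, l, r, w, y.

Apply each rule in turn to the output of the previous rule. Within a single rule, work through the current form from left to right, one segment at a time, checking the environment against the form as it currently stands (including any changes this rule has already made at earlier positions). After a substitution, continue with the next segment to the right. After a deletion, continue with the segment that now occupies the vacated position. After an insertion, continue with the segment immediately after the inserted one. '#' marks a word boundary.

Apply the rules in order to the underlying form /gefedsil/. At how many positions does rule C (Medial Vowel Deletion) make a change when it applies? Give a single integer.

2

A Word-Final Devoicing: no change — [gefedsil]
B Progressive Voicing Assimilation: [gefedsil] → [gefedzil]
C Medial Vowel Deletion: [gefedzil] → [gfdzil]
Rule C changed 2 position(s).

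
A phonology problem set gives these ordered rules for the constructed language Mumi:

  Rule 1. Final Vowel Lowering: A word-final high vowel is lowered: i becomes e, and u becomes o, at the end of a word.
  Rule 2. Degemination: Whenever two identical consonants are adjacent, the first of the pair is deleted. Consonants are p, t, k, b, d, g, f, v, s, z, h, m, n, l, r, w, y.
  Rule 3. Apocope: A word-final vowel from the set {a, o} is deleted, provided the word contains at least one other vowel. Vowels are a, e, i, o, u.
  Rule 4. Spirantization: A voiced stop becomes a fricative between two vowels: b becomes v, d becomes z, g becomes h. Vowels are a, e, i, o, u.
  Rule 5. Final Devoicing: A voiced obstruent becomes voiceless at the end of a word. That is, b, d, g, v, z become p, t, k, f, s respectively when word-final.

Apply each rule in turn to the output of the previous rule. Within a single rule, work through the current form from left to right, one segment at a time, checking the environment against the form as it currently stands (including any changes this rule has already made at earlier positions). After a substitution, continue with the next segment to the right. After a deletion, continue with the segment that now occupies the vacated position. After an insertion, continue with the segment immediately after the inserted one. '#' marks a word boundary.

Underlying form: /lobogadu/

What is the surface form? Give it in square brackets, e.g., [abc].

Rule 1 Final Vowel Lowering: [lobogadu] → [lobogado]
Rule 2 Degemination: no change — [lobogado]
Rule 3 Apocope: [lobogado] → [lobogad]
Rule 4 Spirantization: [lobogad] → [lovohad]
Rule 5 Final Devoicing: [lovohad] → [lovohat]

[lovohat]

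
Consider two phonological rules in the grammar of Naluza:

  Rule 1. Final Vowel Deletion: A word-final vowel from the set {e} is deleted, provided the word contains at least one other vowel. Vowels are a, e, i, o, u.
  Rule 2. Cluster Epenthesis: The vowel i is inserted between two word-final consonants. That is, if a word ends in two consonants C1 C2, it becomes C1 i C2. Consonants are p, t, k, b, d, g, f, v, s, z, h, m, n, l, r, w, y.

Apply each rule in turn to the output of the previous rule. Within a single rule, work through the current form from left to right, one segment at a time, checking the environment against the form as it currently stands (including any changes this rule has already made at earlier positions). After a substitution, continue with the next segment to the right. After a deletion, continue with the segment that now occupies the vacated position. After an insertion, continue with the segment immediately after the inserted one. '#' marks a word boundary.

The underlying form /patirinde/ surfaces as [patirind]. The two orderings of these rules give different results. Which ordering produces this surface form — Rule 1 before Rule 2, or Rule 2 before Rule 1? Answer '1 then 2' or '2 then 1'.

2 then 1

Order 1 then 2:
  1 Final Vowel Deletion: [patirinde] → [patirind]
  2 Cluster Epenthesis: [patirind] → [patirinid]
  result: [patirinid]
Order 2 then 1:
  2 Cluster Epenthesis: no change — [patirinde]
  1 Final Vowel Deletion: [patirinde] → [patirind]
  result: [patirind]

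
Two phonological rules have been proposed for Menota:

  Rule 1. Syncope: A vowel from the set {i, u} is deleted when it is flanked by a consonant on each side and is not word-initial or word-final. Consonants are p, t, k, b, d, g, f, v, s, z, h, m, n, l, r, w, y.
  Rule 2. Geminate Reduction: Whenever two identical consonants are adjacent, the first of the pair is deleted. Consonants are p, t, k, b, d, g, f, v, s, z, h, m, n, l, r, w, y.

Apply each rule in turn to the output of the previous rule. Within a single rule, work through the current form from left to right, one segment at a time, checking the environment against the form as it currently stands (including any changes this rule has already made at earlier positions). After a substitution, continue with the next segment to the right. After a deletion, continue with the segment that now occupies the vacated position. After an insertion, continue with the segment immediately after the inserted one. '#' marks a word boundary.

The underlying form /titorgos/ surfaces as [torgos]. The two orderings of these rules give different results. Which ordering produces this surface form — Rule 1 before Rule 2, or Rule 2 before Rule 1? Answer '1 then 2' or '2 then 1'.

1 then 2

Order 1 then 2:
  1 Syncope: [titorgos] → [ttorgos]
  2 Geminate Reduction: [ttorgos] → [torgos]
  result: [torgos]
Order 2 then 1:
  2 Geminate Reduction: no change — [titorgos]
  1 Syncope: [titorgos] → [ttorgos]
  result: [ttorgos]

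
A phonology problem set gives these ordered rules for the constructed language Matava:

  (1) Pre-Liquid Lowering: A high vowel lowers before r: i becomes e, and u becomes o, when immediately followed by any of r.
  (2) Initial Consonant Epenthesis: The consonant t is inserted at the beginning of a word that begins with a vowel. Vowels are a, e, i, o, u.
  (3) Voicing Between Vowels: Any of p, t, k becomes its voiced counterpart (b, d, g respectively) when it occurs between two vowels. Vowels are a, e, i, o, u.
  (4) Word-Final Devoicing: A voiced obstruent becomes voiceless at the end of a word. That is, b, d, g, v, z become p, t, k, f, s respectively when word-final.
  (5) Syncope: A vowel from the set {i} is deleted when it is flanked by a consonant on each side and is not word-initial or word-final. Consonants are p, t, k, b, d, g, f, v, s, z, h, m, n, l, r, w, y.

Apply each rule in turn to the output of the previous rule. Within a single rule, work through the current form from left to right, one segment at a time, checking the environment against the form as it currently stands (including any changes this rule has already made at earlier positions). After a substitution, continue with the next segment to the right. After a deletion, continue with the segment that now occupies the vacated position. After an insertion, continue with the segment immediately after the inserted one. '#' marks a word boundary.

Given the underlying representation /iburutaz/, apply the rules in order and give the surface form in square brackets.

(1) Pre-Liquid Lowering: [iburutaz] → [iborutaz]
(2) Initial Consonant Epenthesis: [iborutaz] → [tiborutaz]
(3) Voicing Between Vowels: [tiborutaz] → [tiborudaz]
(4) Word-Final Devoicing: [tiborudaz] → [tiborudas]
(5) Syncope: [tiborudas] → [tborudas]

[tborudas]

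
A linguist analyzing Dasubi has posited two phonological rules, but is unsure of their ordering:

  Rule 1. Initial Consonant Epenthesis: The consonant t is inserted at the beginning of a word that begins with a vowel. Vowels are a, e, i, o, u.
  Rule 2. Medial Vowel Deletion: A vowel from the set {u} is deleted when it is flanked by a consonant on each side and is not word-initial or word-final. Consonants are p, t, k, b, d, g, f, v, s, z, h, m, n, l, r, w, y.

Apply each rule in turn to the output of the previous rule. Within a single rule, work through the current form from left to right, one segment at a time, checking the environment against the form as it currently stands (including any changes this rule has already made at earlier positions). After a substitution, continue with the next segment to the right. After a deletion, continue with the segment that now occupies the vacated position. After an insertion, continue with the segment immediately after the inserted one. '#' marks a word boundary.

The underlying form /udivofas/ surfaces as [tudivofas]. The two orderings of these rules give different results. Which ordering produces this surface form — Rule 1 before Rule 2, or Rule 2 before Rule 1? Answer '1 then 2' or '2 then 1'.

2 then 1

Order 1 then 2:
  1 Initial Consonant Epenthesis: [udivofas] → [tudivofas]
  2 Medial Vowel Deletion: [tudivofas] → [tdivofas]
  result: [tdivofas]
Order 2 then 1:
  2 Medial Vowel Deletion: no change — [udivofas]
  1 Initial Consonant Epenthesis: [udivofas] → [tudivofas]
  result: [tudivofas]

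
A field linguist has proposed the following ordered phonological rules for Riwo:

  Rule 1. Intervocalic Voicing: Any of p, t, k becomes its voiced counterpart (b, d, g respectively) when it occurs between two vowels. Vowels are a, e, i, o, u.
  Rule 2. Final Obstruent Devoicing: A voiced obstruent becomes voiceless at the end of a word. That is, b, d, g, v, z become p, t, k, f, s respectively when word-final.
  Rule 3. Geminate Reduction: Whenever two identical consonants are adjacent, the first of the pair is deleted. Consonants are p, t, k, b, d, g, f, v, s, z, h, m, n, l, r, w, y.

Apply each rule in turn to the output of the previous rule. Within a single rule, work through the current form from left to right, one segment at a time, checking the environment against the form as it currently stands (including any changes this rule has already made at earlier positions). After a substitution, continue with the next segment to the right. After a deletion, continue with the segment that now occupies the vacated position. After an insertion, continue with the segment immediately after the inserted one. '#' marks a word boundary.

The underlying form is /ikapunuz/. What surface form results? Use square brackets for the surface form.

Rule 1 Intervocalic Voicing: [ikapunuz] → [igabunuz]
Rule 2 Final Obstruent Devoicing: [igabunuz] → [igabunus]
Rule 3 Geminate Reduction: no change — [igabunus]

[igabunus]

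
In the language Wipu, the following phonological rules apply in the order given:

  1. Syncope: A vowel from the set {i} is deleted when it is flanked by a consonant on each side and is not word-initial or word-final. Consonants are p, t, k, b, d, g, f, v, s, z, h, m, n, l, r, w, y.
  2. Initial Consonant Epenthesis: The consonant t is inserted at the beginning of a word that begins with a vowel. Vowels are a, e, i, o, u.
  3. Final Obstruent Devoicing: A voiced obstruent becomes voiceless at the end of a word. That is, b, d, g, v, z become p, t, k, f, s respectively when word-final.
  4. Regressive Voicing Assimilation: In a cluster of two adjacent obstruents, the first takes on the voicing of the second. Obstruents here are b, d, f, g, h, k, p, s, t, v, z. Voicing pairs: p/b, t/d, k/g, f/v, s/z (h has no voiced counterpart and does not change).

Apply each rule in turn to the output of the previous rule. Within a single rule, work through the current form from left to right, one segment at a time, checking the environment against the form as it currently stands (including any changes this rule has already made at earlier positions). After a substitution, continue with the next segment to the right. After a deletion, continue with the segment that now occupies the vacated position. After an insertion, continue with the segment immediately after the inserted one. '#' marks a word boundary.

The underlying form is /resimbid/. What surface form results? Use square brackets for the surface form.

1 Syncope: [resimbid] → [resmbd]
2 Initial Consonant Epenthesis: no change — [resmbd]
3 Final Obstruent Devoicing: [resmbd] → [resmbt]
4 Regressive Voicing Assimilation: [resmbt] → [resmpt]

[resmpt]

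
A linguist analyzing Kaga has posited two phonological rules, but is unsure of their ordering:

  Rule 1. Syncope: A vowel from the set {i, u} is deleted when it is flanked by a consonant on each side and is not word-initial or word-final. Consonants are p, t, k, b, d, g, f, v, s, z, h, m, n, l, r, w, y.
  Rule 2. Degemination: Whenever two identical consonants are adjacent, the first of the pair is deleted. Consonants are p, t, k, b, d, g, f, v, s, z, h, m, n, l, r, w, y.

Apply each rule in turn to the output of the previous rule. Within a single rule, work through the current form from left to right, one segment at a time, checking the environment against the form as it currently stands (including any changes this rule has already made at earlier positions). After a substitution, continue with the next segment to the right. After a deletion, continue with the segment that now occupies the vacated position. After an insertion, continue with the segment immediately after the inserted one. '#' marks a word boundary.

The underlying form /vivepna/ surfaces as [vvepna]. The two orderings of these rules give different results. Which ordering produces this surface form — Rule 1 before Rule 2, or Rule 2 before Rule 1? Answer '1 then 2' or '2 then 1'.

Order 1 then 2:
  1 Syncope: [vivepna] → [vvepna]
  2 Degemination: [vvepna] → [vepna]
  result: [vepna]
Order 2 then 1:
  2 Degemination: no change — [vivepna]
  1 Syncope: [vivepna] → [vvepna]
  result: [vvepna]

2 then 1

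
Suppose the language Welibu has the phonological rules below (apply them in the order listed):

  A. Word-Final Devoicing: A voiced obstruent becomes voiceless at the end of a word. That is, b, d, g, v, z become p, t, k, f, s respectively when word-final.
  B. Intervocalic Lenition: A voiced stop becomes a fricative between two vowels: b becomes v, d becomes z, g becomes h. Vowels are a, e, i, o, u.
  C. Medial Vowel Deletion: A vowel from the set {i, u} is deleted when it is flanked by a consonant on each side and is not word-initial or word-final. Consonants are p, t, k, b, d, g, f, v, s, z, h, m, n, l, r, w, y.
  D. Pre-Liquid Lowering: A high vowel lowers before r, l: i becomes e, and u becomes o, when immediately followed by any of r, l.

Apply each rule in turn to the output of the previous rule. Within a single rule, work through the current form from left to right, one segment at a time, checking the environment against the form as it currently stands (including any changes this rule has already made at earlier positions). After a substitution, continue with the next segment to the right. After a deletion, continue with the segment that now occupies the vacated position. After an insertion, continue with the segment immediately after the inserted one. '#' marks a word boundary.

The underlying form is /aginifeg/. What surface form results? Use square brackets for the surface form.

A Word-Final Devoicing: [aginifeg] → [aginifek]
B Intervocalic Lenition: [aginifek] → [ahinifek]
C Medial Vowel Deletion: [ahinifek] → [ahnfek]
D Pre-Liquid Lowering: no change — [ahnfek]

[ahnfek]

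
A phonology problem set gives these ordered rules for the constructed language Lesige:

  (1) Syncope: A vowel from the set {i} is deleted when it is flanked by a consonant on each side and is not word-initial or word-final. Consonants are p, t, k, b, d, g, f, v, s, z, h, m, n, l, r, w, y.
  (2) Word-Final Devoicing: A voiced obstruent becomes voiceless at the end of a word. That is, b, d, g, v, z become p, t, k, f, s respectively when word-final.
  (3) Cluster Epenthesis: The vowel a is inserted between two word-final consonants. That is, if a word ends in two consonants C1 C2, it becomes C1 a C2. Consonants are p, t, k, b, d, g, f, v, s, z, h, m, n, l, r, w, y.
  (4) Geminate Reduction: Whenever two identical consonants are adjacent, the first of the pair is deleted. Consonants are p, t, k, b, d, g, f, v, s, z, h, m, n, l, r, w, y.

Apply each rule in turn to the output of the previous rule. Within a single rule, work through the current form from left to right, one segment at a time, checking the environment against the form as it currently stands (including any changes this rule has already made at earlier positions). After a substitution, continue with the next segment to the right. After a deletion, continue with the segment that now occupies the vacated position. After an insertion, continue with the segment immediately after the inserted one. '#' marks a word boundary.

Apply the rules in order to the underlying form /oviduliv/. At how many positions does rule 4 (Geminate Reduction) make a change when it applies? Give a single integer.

(1) Syncope: [oviduliv] → [ovdulv]
(2) Word-Final Devoicing: [ovdulv] → [ovdulf]
(3) Cluster Epenthesis: [ovdulf] → [ovdulaf]
(4) Geminate Reduction: no change — [ovdulaf]
Rule 4 changed 0 position(s).

0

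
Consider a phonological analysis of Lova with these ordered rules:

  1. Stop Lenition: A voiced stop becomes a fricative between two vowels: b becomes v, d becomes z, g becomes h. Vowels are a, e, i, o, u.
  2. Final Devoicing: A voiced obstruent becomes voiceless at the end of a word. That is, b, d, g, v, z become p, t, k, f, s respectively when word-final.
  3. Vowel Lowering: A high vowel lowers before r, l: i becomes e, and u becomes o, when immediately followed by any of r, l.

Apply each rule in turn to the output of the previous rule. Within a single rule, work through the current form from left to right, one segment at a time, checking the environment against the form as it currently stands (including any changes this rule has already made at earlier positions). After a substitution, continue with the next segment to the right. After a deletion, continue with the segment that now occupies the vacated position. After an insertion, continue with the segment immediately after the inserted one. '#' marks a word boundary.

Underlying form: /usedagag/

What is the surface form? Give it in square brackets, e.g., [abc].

1 Stop Lenition: [usedagag] → [usezahag]
2 Final Devoicing: [usezahag] → [usezahak]
3 Vowel Lowering: no change — [usezahak]

[usezahak]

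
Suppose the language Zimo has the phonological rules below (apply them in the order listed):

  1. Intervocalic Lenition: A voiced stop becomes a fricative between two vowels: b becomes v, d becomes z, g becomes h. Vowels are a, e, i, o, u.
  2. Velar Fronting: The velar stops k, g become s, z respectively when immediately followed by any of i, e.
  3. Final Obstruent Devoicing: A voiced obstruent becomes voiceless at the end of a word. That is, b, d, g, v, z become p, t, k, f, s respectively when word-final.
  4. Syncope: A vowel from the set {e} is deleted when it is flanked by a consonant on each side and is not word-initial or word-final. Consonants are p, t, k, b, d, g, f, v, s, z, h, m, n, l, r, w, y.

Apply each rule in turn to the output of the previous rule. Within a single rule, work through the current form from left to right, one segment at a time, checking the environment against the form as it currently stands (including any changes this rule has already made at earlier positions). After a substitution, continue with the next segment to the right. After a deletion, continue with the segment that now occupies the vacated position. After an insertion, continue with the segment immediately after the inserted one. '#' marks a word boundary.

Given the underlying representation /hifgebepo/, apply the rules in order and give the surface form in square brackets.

[hifzvpo]

1 Intervocalic Lenition: [hifgebepo] → [hifgevepo]
2 Velar Fronting: [hifgevepo] → [hifzevepo]
3 Final Obstruent Devoicing: no change — [hifzevepo]
4 Syncope: [hifzevepo] → [hifzvpo]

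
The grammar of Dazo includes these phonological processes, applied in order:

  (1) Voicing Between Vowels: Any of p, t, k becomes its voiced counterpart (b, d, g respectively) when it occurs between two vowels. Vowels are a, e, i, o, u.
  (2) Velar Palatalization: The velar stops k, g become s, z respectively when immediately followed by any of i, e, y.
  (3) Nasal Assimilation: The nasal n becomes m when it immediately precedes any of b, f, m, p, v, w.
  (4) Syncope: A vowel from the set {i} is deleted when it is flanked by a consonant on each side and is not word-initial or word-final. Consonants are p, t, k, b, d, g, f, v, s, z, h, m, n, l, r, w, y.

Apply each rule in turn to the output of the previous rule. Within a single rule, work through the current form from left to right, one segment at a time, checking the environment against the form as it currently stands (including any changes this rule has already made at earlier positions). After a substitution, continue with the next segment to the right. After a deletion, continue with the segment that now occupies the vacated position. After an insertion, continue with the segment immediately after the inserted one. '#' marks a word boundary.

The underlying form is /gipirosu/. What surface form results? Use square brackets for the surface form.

[zbrosu]

(1) Voicing Between Vowels: [gipirosu] → [gibirosu]
(2) Velar Palatalization: [gibirosu] → [zibirosu]
(3) Nasal Assimilation: no change — [zibirosu]
(4) Syncope: [zibirosu] → [zbrosu]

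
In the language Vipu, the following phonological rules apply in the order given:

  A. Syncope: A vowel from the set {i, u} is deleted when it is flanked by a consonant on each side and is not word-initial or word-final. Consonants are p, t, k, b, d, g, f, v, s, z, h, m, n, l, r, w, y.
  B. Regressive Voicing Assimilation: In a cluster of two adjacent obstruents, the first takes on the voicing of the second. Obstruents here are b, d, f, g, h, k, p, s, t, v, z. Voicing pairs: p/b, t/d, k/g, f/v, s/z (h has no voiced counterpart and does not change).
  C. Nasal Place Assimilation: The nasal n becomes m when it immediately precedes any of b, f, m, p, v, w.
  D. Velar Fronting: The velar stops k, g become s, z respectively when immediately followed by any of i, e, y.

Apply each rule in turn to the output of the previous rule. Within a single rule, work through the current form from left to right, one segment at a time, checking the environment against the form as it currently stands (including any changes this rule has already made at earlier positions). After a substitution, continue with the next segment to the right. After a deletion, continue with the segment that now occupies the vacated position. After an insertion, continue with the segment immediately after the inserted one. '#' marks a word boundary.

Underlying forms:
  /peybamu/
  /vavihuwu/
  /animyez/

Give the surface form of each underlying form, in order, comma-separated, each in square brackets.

[peybamu], [vafhwu], [ammyez]

/peybamu/:
  A Syncope: no change — [peybamu]
  B Regressive Voicing Assimilation: no change — [peybamu]
  C Nasal Place Assimilation: no change — [peybamu]
  D Velar Fronting: no change — [peybamu]
/vavihuwu/:
  A Syncope: [vavihuwu] → [vavhwu]
  B Regressive Voicing Assimilation: [vavhwu] → [vafhwu]
  C Nasal Place Assimilation: no change — [vafhwu]
  D Velar Fronting: no change — [vafhwu]
/animyez/:
  A Syncope: [animyez] → [anmyez]
  B Regressive Voicing Assimilation: no change — [anmyez]
  C Nasal Place Assimilation: [anmyez] → [ammyez]
  D Velar Fronting: no change — [ammyez]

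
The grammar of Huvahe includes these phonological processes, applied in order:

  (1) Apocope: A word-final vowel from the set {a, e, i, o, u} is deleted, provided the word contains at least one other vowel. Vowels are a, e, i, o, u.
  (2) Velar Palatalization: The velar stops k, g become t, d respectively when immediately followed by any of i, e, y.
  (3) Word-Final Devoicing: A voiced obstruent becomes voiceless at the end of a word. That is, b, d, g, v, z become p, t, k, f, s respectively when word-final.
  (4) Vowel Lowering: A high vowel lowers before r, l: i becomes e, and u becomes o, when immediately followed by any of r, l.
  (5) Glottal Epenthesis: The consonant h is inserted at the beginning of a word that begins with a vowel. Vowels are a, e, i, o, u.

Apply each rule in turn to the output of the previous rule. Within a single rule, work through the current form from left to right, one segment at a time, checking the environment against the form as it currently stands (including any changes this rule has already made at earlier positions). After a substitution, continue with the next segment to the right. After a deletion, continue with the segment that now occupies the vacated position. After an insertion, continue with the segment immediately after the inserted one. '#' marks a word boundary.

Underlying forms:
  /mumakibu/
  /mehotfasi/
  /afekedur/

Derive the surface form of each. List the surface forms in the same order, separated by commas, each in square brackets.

[mumatip], [mehotfas], [hafetedor]

/mumakibu/:
  (1) Apocope: [mumakibu] → [mumakib]
  (2) Velar Palatalization: [mumakib] → [mumatib]
  (3) Word-Final Devoicing: [mumatib] → [mumatip]
  (4) Vowel Lowering: no change — [mumatip]
  (5) Glottal Epenthesis: no change — [mumatip]
/mehotfasi/:
  (1) Apocope: [mehotfasi] → [mehotfas]
  (2) Velar Palatalization: no change — [mehotfas]
  (3) Word-Final Devoicing: no change — [mehotfas]
  (4) Vowel Lowering: no change — [mehotfas]
  (5) Glottal Epenthesis: no change — [mehotfas]
/afekedur/:
  (1) Apocope: no change — [afekedur]
  (2) Velar Palatalization: [afekedur] → [afetedur]
  (3) Word-Final Devoicing: no change — [afetedur]
  (4) Vowel Lowering: [afetedur] → [afetedor]
  (5) Glottal Epenthesis: [afetedor] → [hafetedor]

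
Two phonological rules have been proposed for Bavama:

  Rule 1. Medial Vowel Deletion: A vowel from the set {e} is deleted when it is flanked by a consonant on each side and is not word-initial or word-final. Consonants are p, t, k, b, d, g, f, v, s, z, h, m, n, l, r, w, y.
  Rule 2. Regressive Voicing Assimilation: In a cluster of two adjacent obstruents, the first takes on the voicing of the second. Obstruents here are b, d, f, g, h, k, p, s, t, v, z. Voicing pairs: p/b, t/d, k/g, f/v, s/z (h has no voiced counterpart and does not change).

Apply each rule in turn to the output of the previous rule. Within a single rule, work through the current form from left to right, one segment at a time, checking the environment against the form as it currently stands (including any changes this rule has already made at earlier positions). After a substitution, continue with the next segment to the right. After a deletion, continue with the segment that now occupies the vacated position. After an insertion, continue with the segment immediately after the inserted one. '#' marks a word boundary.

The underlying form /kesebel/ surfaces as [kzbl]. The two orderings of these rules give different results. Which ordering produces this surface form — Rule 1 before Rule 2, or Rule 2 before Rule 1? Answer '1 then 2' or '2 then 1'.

Order 1 then 2:
  1 Medial Vowel Deletion: [kesebel] → [ksbl]
  2 Regressive Voicing Assimilation: [ksbl] → [kzbl]
  result: [kzbl]
Order 2 then 1:
  2 Regressive Voicing Assimilation: no change — [kesebel]
  1 Medial Vowel Deletion: [kesebel] → [ksbl]
  result: [ksbl]

1 then 2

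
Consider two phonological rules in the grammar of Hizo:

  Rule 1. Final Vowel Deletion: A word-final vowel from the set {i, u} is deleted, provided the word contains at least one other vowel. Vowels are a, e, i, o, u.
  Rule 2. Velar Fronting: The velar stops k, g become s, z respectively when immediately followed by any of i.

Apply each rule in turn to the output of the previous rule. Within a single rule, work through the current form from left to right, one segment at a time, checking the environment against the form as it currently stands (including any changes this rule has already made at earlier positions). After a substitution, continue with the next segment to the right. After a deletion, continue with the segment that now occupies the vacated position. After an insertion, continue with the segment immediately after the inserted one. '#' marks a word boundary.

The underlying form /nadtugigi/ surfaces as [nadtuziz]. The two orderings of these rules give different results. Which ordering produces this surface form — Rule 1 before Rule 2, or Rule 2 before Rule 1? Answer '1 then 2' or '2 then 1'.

Order 1 then 2:
  1 Final Vowel Deletion: [nadtugigi] → [nadtugig]
  2 Velar Fronting: [nadtugig] → [nadtuzig]
  result: [nadtuzig]
Order 2 then 1:
  2 Velar Fronting: [nadtugigi] → [nadtuzizi]
  1 Final Vowel Deletion: [nadtuzizi] → [nadtuziz]
  result: [nadtuziz]

2 then 1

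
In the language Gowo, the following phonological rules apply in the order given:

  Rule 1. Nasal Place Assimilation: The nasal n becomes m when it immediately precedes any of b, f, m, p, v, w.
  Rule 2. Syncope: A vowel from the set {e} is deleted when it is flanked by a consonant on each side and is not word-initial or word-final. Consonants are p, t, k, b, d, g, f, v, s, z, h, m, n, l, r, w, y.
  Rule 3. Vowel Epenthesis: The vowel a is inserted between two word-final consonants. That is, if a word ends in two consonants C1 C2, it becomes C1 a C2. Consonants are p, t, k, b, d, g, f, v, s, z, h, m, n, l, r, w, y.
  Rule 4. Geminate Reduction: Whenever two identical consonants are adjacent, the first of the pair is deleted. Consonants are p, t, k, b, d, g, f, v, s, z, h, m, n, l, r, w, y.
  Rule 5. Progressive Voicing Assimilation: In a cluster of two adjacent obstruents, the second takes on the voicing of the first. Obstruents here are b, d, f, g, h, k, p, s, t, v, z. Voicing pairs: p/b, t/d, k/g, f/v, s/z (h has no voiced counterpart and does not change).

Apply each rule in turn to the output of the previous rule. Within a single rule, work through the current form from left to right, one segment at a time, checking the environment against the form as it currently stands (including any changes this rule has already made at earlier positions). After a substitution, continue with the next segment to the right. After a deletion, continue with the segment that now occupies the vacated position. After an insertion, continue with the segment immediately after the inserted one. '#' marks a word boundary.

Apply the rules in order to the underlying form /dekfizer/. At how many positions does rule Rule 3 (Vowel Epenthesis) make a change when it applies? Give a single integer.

1

Rule 1 Nasal Place Assimilation: no change — [dekfizer]
Rule 2 Syncope: [dekfizer] → [dkfizr]
Rule 3 Vowel Epenthesis: [dkfizr] → [dkfizar]
Rule 4 Geminate Reduction: no change — [dkfizar]
Rule 5 Progressive Voicing Assimilation: [dkfizar] → [dgvizar]
Rule Rule 3 changed 1 position(s).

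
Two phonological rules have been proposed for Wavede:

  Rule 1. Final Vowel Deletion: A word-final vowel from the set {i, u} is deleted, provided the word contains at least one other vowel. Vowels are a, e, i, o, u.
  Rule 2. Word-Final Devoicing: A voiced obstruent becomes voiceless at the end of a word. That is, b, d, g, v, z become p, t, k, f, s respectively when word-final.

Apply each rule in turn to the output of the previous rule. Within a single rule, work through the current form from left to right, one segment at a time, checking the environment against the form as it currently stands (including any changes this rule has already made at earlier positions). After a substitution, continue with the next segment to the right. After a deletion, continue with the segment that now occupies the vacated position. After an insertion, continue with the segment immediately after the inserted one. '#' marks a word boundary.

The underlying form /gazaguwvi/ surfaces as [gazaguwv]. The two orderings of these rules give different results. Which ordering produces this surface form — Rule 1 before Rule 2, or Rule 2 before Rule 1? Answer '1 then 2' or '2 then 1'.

Order 1 then 2:
  1 Final Vowel Deletion: [gazaguwvi] → [gazaguwv]
  2 Word-Final Devoicing: [gazaguwv] → [gazaguwf]
  result: [gazaguwf]
Order 2 then 1:
  2 Word-Final Devoicing: no change — [gazaguwvi]
  1 Final Vowel Deletion: [gazaguwvi] → [gazaguwv]
  result: [gazaguwv]

2 then 1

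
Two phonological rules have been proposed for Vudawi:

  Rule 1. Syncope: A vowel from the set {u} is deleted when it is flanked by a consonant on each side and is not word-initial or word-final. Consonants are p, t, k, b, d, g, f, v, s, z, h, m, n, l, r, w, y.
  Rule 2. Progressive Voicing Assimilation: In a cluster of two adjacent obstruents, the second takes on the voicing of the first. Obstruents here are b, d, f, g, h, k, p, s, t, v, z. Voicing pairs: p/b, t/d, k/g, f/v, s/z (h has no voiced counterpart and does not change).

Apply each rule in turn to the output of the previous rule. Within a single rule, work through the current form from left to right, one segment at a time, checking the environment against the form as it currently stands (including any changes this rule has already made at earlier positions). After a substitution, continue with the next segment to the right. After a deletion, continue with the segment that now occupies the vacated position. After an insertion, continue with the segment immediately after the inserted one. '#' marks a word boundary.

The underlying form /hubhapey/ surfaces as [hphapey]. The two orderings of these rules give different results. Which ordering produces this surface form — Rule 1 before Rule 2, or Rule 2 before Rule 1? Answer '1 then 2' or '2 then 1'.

Order 1 then 2:
  1 Syncope: [hubhapey] → [hbhapey]
  2 Progressive Voicing Assimilation: [hbhapey] → [hphapey]
  result: [hphapey]
Order 2 then 1:
  2 Progressive Voicing Assimilation: no change — [hubhapey]
  1 Syncope: [hubhapey] → [hbhapey]
  result: [hbhapey]

1 then 2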